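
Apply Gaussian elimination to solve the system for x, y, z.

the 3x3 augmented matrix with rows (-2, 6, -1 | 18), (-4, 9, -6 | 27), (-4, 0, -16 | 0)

Forward elimination on [A|b]:
R2 <- R2 - (2)*R1:  [  0  -3  -4  -9 ]
R3 <- R3 - (2)*R1:  [   0  -12  -14  -36 ]
R3 <- R3 - (4)*R2:  [ 0  0  2  0 ]
Row echelon form:
[ -2   6  -1  |  18 ]
[  0  -3  -4  |  -9 ]
[  0   0   2  |   0 ]
Back-substitution:
z = (0) / 2 = 0
y = (-9 - (-4)*(0)) / -3 = 3
x = (18 - (6)*(3) - (-1)*(0)) / -2 = 0

(0, 3, 0)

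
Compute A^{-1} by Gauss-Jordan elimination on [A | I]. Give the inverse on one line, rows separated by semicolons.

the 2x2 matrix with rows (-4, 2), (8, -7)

inverse = [-7/12 -1/6; -2/3 -1/3]

Gauss-Jordan on [A | I]:
R1 <- (1/-4)*R1:  [    1  -1/2  |  -1/4     0 ]
R2 <- R2 - (8)*R1:  [  0  -3  |   2   1 ]
R2 <- (1/-3)*R2:  [    0     1  |  -2/3  -1/3 ]
R1 <- R1 - (-1/2)*R2:  [     1      0  |  -7/12   -1/6 ]
Right block of [I | A^{-1}] is the inverse:
[ -7/12  -1/6 ]
[  -2/3  -1/3 ]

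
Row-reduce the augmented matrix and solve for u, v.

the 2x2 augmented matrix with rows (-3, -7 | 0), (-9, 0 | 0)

(0, 0)

Forward elimination on [A|b]:
R2 <- R2 - (3)*R1:  [  0  21   0 ]
Row echelon form:
[ -3  -7  |  0 ]
[  0  21  |  0 ]
Back-substitution:
v = (0) / 21 = 0
u = (0 - (-7)*(0)) / -3 = 0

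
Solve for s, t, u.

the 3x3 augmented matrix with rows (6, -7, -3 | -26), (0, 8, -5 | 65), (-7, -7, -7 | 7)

(-1, 5, -5)

Forward elimination on [A|b]:
R3 <- R3 - (-7/6)*R1:  [     0  -91/6  -21/2  -70/3 ]
R3 <- R3 - (-91/48)*R2:  [       0        0  -959/48  4795/48 ]
Row echelon form:
[ 6  -7       -3  |      -26 ]
[ 0   8       -5  |       65 ]
[ 0   0  -959/48  |  4795/48 ]
Back-substitution:
u = (4795/48) / (-959/48) = -5
t = (65 - (-5)*(-5)) / 8 = 5
s = (-26 - (-7)*(5) - (-3)*(-5)) / 6 = -1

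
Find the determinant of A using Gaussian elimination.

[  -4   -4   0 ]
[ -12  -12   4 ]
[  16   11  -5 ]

Forward elimination:
R2 <- R2 - (3)*R1:  [ 0  0  4 ]
R3 <- R3 - (-4)*R1:  [  0  -5  -5 ]
R2 <-> R3   (pivot in column 2 was zero)
[ -4  -4   0 ]
[  0  -5  -5 ]
[  0   0   4 ]
Upper-triangular form:
[ -4  -4   0 ]
[  0  -5  -5 ]
[  0   0   4 ]
det(A) = (-1)^1 * (-4) * (-5) * (4) = -80  (1 row swap -> sign -1)

det(A) = -80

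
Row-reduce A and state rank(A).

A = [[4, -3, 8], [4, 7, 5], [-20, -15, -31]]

rank(A) = 2

Row reduction:
R2 <- R2 - (1)*R1:  [  0  10  -3 ]
R3 <- R3 - (-5)*R1:  [   0  -30    9 ]
R3 <- R3 - (-3)*R2:  [ 0  0  0 ]
Row echelon form:
[ 4  -3   8 ]
[ 0  10  -3 ]
[ 0   0   0 ]
Nonzero rows / pivot columns: 2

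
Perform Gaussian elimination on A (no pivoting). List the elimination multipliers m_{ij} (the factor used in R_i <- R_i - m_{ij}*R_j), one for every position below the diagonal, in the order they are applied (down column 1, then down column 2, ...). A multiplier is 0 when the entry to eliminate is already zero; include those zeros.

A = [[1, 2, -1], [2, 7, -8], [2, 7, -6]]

Forward elimination:
R2 <- R2 - (2)*R1:  [  0   3  -6 ]
R3 <- R3 - (2)*R1:  [  0   3  -4 ]
R3 <- R3 - (1)*R2:  [ 0  0  2 ]
Multipliers (in order of application): m_{21} = 2, m_{31} = 2, m_{32} = 1

multipliers: 2, 2, 1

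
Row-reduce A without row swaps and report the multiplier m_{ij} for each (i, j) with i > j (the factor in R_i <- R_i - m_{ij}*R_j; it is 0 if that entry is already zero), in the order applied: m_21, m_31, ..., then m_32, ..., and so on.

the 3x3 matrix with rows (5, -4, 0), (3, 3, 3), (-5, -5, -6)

multipliers: 3/5, -1, -5/3

Forward elimination:
R2 <- R2 - (3/5)*R1:  [    0  27/5     3 ]
R3 <- R3 - (-1)*R1:  [  0  -9  -6 ]
R3 <- R3 - (-5/3)*R2:  [  0   0  -1 ]
Multipliers (in order of application): m_{21} = 3/5, m_{31} = -1, m_{32} = -5/3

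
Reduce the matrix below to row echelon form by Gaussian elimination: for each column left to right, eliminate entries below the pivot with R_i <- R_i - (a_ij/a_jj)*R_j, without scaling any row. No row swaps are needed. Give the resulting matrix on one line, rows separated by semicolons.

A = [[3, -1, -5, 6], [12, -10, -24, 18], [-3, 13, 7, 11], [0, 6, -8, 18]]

REF = [3 -1 -5 6; 0 -6 -4 -6; 0 0 -6 5; 0 0 0 2]

Forward elimination:
R2 <- R2 - (4)*R1:  [  0  -6  -4  -6 ]
R3 <- R3 - (-1)*R1:  [  0  12   2  17 ]
R3 <- R3 - (-2)*R2:  [  0   0  -6   5 ]
R4 <- R4 - (-1)*R2:  [   0    0  -12   12 ]
R4 <- R4 - (2)*R3:  [ 0  0  0  2 ]
Row echelon form:
[ 3  -1  -5   6 ]
[ 0  -6  -4  -6 ]
[ 0   0  -6   5 ]
[ 0   0   0   2 ]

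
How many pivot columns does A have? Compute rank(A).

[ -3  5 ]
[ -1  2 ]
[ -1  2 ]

Row reduction:
R2 <- R2 - (1/3)*R1:  [   0  1/3 ]
R3 <- R3 - (1/3)*R1:  [   0  1/3 ]
R3 <- R3 - (1)*R2:  [ 0  0 ]
Row echelon form:
[ -3    5 ]
[  0  1/3 ]
[  0    0 ]
Nonzero rows / pivot columns: 2

rank(A) = 2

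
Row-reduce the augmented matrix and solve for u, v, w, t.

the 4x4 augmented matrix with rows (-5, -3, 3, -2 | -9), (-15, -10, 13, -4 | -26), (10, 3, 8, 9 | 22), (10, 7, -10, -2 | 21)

Forward elimination on [A|b]:
R2 <- R2 - (3)*R1:  [  0  -1   4   2   1 ]
R3 <- R3 - (-2)*R1:  [  0  -3  14   5   4 ]
R4 <- R4 - (-2)*R1:  [  0   1  -4  -6   3 ]
R3 <- R3 - (3)*R2:  [  0   0   2  -1   1 ]
R4 <- R4 - (-1)*R2:  [  0   0   0  -4   4 ]
Row echelon form:
[ -5  -3  3  -2  |  -9 ]
[  0  -1  4   2  |   1 ]
[  0   0  2  -1  |   1 ]
[  0   0  0  -4  |   4 ]
Back-substitution:
t = (4) / -4 = -1
w = (1 - (-1)*(-1)) / 2 = 0
v = (1 - (4)*(0) - (2)*(-1)) / -1 = -3
u = (-9 - (-3)*(-3) - (3)*(0) - (-2)*(-1)) / -5 = 4

(4, -3, 0, -1)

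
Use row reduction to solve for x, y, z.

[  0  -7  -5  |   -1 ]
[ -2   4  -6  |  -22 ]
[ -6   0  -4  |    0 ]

Forward elimination on [A|b]:
R1 <-> R2   (pivot in column 1 was zero)
[ -2   4  -6  -22 ]
[  0  -7  -5   -1 ]
[ -6   0  -4    0 ]
R3 <- R3 - (3)*R1:  [   0  -12   14   66 ]
R3 <- R3 - (12/7)*R2:  [     0      0  158/7  474/7 ]
Row echelon form:
[ -2   4     -6  |    -22 ]
[  0  -7     -5  |     -1 ]
[  0   0  158/7  |  474/7 ]
Back-substitution:
z = (474/7) / (158/7) = 3
y = (-1 - (-5)*(3)) / -7 = -2
x = (-22 - (4)*(-2) - (-6)*(3)) / -2 = -2

(-2, -2, 3)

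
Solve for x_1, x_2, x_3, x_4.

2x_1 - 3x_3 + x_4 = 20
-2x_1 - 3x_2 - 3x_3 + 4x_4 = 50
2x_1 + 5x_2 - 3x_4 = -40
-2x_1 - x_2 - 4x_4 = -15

(0, -5, -5, 5)

Forward elimination on [A|b]:
R2 <- R2 - (-1)*R1:  [  0  -3  -6   5  70 ]
R3 <- R3 - (1)*R1:  [   0    5    3   -4  -60 ]
R4 <- R4 - (-1)*R1:  [  0  -1  -3  -3   5 ]
R3 <- R3 - (-5/3)*R2:  [     0      0     -7   13/3  170/3 ]
R4 <- R4 - (1/3)*R2:  [     0      0     -1  -14/3  -55/3 ]
R4 <- R4 - (1/7)*R3:  [      0       0       0   -37/7  -185/7 ]
Row echelon form:
[ 2   0  -3      1  |      20 ]
[ 0  -3  -6      5  |      70 ]
[ 0   0  -7   13/3  |   170/3 ]
[ 0   0   0  -37/7  |  -185/7 ]
Back-substitution:
x_4 = (-185/7) / (-37/7) = 5
x_3 = (170/3 - (13/3)*(5)) / -7 = -5
x_2 = (70 - (-6)*(-5) - (5)*(5)) / -3 = -5
x_1 = (20 - (-3)*(-5) - (1)*(5)) / 2 = 0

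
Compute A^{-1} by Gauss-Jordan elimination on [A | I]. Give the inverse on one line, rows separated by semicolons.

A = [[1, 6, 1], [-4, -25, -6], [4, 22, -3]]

Gauss-Jordan on [A | I]:
R2 <- R2 - (-4)*R1:  [  0  -1  -2  |   4   1   0 ]
R3 <- R3 - (4)*R1:  [  0  -2  -7  |  -4   0   1 ]
R2 <- (1/-1)*R2:  [  0   1   2  |  -4  -1   0 ]
R1 <- R1 - (6)*R2:  [   1    0  -11  |   25    6    0 ]
R3 <- R3 - (-2)*R2:  [   0    0   -3  |  -12   -2    1 ]
R3 <- (1/-3)*R3:  [    0     0     1  |     4   2/3  -1/3 ]
R1 <- R1 - (-11)*R3:  [     1      0      0  |     69   40/3  -11/3 ]
R2 <- R2 - (2)*R3:  [    0     1     0  |   -12  -7/3   2/3 ]
Right block of [I | A^{-1}] is the inverse:
[  69  40/3  -11/3 ]
[ -12  -7/3    2/3 ]
[   4   2/3   -1/3 ]

inverse = [69 40/3 -11/3; -12 -7/3 2/3; 4 2/3 -1/3]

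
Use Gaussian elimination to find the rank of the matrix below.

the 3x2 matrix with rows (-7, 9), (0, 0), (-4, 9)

Row reduction:
R3 <- R3 - (4/7)*R1:  [    0  27/7 ]
R2 <-> R3   (pivot in column 2 was zero)
[ -7     9 ]
[  0  27/7 ]
[  0     0 ]
Row echelon form:
[ -7     9 ]
[  0  27/7 ]
[  0     0 ]
Nonzero rows / pivot columns: 2

rank(A) = 2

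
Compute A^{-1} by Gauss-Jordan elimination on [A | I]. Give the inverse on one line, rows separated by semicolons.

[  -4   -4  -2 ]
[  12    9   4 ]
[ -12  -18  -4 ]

Gauss-Jordan on [A | I]:
R1 <- (1/-4)*R1:  [    1     1   1/2  |  -1/4     0     0 ]
R2 <- R2 - (12)*R1:  [  0  -3  -2  |   3   1   0 ]
R3 <- R3 - (-12)*R1:  [  0  -6   2  |  -3   0   1 ]
R2 <- (1/-3)*R2:  [    0     1   2/3  |    -1  -1/3     0 ]
R1 <- R1 - (1)*R2:  [    1     0  -1/6  |   3/4   1/3     0 ]
R3 <- R3 - (-6)*R2:  [  0   0   6  |  -9  -2   1 ]
R3 <- (1/6)*R3:  [    0     0     1  |  -3/2  -1/3   1/6 ]
R1 <- R1 - (-1/6)*R3:  [    1     0     0  |   1/2  5/18  1/36 ]
R2 <- R2 - (2/3)*R3:  [    0     1     0  |     0  -1/9  -1/9 ]
Right block of [I | A^{-1}] is the inverse:
[  1/2  5/18  1/36 ]
[    0  -1/9  -1/9 ]
[ -3/2  -1/3   1/6 ]

inverse = [1/2 5/18 1/36; 0 -1/9 -1/9; -3/2 -1/3 1/6]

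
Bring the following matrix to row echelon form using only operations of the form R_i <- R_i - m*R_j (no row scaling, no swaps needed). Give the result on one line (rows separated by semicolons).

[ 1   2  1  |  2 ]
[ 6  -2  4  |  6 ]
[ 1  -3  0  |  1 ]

REF = [1 2 1 2; 0 -14 -2 -6; 0 0 -2/7 8/7]

Forward elimination:
R2 <- R2 - (6)*R1:  [   0  -14   -2   -6 ]
R3 <- R3 - (1)*R1:  [  0  -5  -1  -1 ]
R3 <- R3 - (5/14)*R2:  [    0     0  -2/7   8/7 ]
Row echelon form:
[ 1    2     1  |    2 ]
[ 0  -14    -2  |   -6 ]
[ 0    0  -2/7  |  8/7 ]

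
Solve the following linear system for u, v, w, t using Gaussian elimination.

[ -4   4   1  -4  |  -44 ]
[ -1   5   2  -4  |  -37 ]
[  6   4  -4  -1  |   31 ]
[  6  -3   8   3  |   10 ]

Forward elimination on [A|b]:
R2 <- R2 - (1/4)*R1:  [   0    4  7/4   -3  -26 ]
R3 <- R3 - (-3/2)*R1:  [    0    10  -5/2    -7   -35 ]
R4 <- R4 - (-3/2)*R1:  [    0     3  19/2    -3   -56 ]
R3 <- R3 - (5/2)*R2:  [     0      0  -55/8    1/2     30 ]
R4 <- R4 - (3/4)*R2:  [      0       0  131/16    -3/4   -73/2 ]
R4 <- R4 - (-131/110)*R3:  [       0        0        0  -17/110   -17/22 ]
Row echelon form:
[ -4  4      1       -4  |     -44 ]
[  0  4    7/4       -3  |     -26 ]
[  0  0  -55/8      1/2  |      30 ]
[  0  0      0  -17/110  |  -17/22 ]
Back-substitution:
t = (-17/22) / (-17/110) = 5
w = (30 - (1/2)*(5)) / (-55/8) = -4
v = (-26 - (7/4)*(-4) - (-3)*(5)) / 4 = -1
u = (-44 - (4)*(-1) - (1)*(-4) - (-4)*(5)) / -4 = 4

(4, -1, -4, 5)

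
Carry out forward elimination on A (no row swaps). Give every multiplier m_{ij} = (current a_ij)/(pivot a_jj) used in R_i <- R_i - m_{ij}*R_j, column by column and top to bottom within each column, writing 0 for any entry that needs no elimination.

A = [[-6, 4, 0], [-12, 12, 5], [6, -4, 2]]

multipliers: 2, -1, 0

Forward elimination:
R2 <- R2 - (2)*R1:  [ 0  4  5 ]
R3 <- R3 - (-1)*R1:  [ 0  0  2 ]
R3: entry in column 2 is already 0 -> m_{32} = 0 (no row operation needed)
Multipliers (in order of application): m_{21} = 2, m_{31} = -1, m_{32} = 0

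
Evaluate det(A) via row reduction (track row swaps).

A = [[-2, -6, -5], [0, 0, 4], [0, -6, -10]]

Forward elimination:
R2 <-> R3   (pivot in column 2 was zero)
[ -2  -6   -5 ]
[  0  -6  -10 ]
[  0   0    4 ]
Upper-triangular form:
[ -2  -6   -5 ]
[  0  -6  -10 ]
[  0   0    4 ]
det(A) = (-1)^1 * (-2) * (-6) * (4) = -48  (1 row swap -> sign -1)

det(A) = -48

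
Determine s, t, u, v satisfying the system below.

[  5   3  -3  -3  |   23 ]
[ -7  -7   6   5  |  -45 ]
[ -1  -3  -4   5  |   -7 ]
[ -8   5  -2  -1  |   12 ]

(1, 3, -2, -1)

Forward elimination on [A|b]:
R2 <- R2 - (-7/5)*R1:  [     0  -14/5    9/5    4/5  -64/5 ]
R3 <- R3 - (-1/5)*R1:  [     0  -12/5  -23/5   22/5  -12/5 ]
R4 <- R4 - (-8/5)*R1:  [     0   49/5  -34/5  -29/5  244/5 ]
R3 <- R3 - (6/7)*R2:  [     0      0  -43/7   26/7   60/7 ]
R4 <- R4 - (-7/2)*R2:  [    0     0  -1/2    -3     4 ]
R4 <- R4 - (7/86)*R3:  [       0        0        0  -142/43   142/43 ]
Row echelon form:
[ 5      3     -3       -3  |      23 ]
[ 0  -14/5    9/5      4/5  |   -64/5 ]
[ 0      0  -43/7     26/7  |    60/7 ]
[ 0      0      0  -142/43  |  142/43 ]
Back-substitution:
v = (142/43) / (-142/43) = -1
u = (60/7 - (26/7)*(-1)) / (-43/7) = -2
t = (-64/5 - (9/5)*(-2) - (4/5)*(-1)) / (-14/5) = 3
s = (23 - (3)*(3) - (-3)*(-2) - (-3)*(-1)) / 5 = 1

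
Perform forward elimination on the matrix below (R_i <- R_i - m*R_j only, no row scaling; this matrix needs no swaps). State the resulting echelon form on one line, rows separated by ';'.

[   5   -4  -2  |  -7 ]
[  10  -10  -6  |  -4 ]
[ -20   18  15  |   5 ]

Forward elimination:
R2 <- R2 - (2)*R1:  [  0  -2  -2  10 ]
R3 <- R3 - (-4)*R1:  [   0    2    7  -23 ]
R3 <- R3 - (-1)*R2:  [   0    0    5  -13 ]
Row echelon form:
[ 5  -4  -2  |   -7 ]
[ 0  -2  -2  |   10 ]
[ 0   0   5  |  -13 ]

REF = [5 -4 -2 -7; 0 -2 -2 10; 0 0 5 -13]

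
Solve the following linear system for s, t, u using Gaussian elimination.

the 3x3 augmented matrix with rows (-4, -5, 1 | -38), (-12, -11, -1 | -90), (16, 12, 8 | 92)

(5, 3, -3)

Forward elimination on [A|b]:
R2 <- R2 - (3)*R1:  [  0   4  -4  24 ]
R3 <- R3 - (-4)*R1:  [   0   -8   12  -60 ]
R3 <- R3 - (-2)*R2:  [   0    0    4  -12 ]
Row echelon form:
[ -4  -5   1  |  -38 ]
[  0   4  -4  |   24 ]
[  0   0   4  |  -12 ]
Back-substitution:
u = (-12) / 4 = -3
t = (24 - (-4)*(-3)) / 4 = 3
s = (-38 - (-5)*(3) - (1)*(-3)) / -4 = 5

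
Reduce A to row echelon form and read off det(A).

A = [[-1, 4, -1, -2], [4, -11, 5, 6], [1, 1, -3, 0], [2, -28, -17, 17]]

det(A) = 125

Forward elimination:
R2 <- R2 - (-4)*R1:  [  0   5   1  -2 ]
R3 <- R3 - (-1)*R1:  [  0   5  -4  -2 ]
R4 <- R4 - (-2)*R1:  [   0  -20  -19   13 ]
R3 <- R3 - (1)*R2:  [  0   0  -5   0 ]
R4 <- R4 - (-4)*R2:  [   0    0  -15    5 ]
R4 <- R4 - (3)*R3:  [ 0  0  0  5 ]
Upper-triangular form:
[ -1  4  -1  -2 ]
[  0  5   1  -2 ]
[  0  0  -5   0 ]
[  0  0   0   5 ]
det(A) = (-1)^0 * (-1) * (5) * (-5) * (5) = 125  (0 row swaps -> sign +1)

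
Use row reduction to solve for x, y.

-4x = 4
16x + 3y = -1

(-1, 5)

Forward elimination on [A|b]:
R2 <- R2 - (-4)*R1:  [  0   3  15 ]
Row echelon form:
[ -4  0  |   4 ]
[  0  3  |  15 ]
Back-substitution:
y = (15) / 3 = 5
x = (4) / -4 = -1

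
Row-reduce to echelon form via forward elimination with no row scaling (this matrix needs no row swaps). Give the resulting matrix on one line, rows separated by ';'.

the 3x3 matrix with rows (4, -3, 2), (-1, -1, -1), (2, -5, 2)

Forward elimination:
R2 <- R2 - (-1/4)*R1:  [    0  -7/4  -1/2 ]
R3 <- R3 - (1/2)*R1:  [    0  -7/2     1 ]
R3 <- R3 - (2)*R2:  [ 0  0  2 ]
Row echelon form:
[ 4    -3     2 ]
[ 0  -7/4  -1/2 ]
[ 0     0     2 ]

REF = [4 -3 2; 0 -7/4 -1/2; 0 0 2]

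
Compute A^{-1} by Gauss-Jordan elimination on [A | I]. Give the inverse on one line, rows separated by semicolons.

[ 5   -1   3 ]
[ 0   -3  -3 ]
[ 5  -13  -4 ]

Gauss-Jordan on [A | I]:
R1 <- (1/5)*R1:  [    1  -1/5   3/5  |   1/5     0     0 ]
R3 <- R3 - (5)*R1:  [   0  -12   -7  |   -1    0    1 ]
R2 <- (1/-3)*R2:  [    0     1     1  |     0  -1/3     0 ]
R1 <- R1 - (-1/5)*R2:  [     1      0    4/5  |    1/5  -1/15      0 ]
R3 <- R3 - (-12)*R2:  [  0   0   5  |  -1  -4   1 ]
R3 <- (1/5)*R3:  [    0     0     1  |  -1/5  -4/5   1/5 ]
R1 <- R1 - (4/5)*R3:  [     1      0      0  |   9/25  43/75  -4/25 ]
R2 <- R2 - (1)*R3:  [    0     1     0  |   1/5  7/15  -1/5 ]
Right block of [I | A^{-1}] is the inverse:
[ 9/25  43/75  -4/25 ]
[  1/5   7/15   -1/5 ]
[ -1/5   -4/5    1/5 ]

inverse = [9/25 43/75 -4/25; 1/5 7/15 -1/5; -1/5 -4/5 1/5]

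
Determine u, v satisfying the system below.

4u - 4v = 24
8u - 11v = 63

(1, -5)

Forward elimination on [A|b]:
R2 <- R2 - (2)*R1:  [  0  -3  15 ]
Row echelon form:
[ 4  -4  |  24 ]
[ 0  -3  |  15 ]
Back-substitution:
v = (15) / -3 = -5
u = (24 - (-4)*(-5)) / 4 = 1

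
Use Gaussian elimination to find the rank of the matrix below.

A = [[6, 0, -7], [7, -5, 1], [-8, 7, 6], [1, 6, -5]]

Row reduction:
R2 <- R2 - (7/6)*R1:  [    0    -5  55/6 ]
R3 <- R3 - (-4/3)*R1:  [     0      7  -10/3 ]
R4 <- R4 - (1/6)*R1:  [     0      6  -23/6 ]
R3 <- R3 - (-7/5)*R2:  [    0     0  19/2 ]
R4 <- R4 - (-6/5)*R2:  [    0     0  43/6 ]
R4 <- R4 - (43/57)*R3:  [ 0  0  0 ]
Row echelon form:
[ 6   0    -7 ]
[ 0  -5  55/6 ]
[ 0   0  19/2 ]
[ 0   0     0 ]
Nonzero rows / pivot columns: 3

rank(A) = 3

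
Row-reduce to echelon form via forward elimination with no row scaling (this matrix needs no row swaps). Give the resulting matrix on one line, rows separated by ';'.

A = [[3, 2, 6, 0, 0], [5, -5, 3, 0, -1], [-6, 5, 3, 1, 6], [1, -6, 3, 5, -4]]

Forward elimination:
R2 <- R2 - (5/3)*R1:  [     0  -25/3     -7      0     -1 ]
R3 <- R3 - (-2)*R1:  [  0   9  15   1   6 ]
R4 <- R4 - (1/3)*R1:  [     0  -20/3      1      5     -4 ]
R3 <- R3 - (-27/25)*R2:  [      0       0  186/25       1  123/25 ]
R4 <- R4 - (4/5)*R2:  [     0      0   33/5      5  -16/5 ]
R4 <- R4 - (55/62)*R3:  [       0        0        0   255/62  -469/62 ]
Row echelon form:
[ 3      2       6       0        0 ]
[ 0  -25/3      -7       0       -1 ]
[ 0      0  186/25       1   123/25 ]
[ 0      0       0  255/62  -469/62 ]

REF = [3 2 6 0 0; 0 -25/3 -7 0 -1; 0 0 186/25 1 123/25; 0 0 0 255/62 -469/62]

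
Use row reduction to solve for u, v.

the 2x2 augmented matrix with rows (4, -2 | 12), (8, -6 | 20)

(4, 2)

Forward elimination on [A|b]:
R2 <- R2 - (2)*R1:  [  0  -2  -4 ]
Row echelon form:
[ 4  -2  |  12 ]
[ 0  -2  |  -4 ]
Back-substitution:
v = (-4) / -2 = 2
u = (12 - (-2)*(2)) / 4 = 4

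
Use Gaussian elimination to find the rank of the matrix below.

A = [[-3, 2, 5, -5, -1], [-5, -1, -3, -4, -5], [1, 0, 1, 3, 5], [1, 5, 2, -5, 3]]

Row reduction:
R2 <- R2 - (5/3)*R1:  [     0  -13/3  -34/3   13/3  -10/3 ]
R3 <- R3 - (-1/3)*R1:  [    0   2/3   8/3   4/3  14/3 ]
R4 <- R4 - (-1/3)*R1:  [     0   17/3   11/3  -20/3    8/3 ]
R3 <- R3 - (-2/13)*R2:  [     0      0  12/13      2  54/13 ]
R4 <- R4 - (-17/13)*R2:  [       0        0  -145/13       -1   -22/13 ]
R4 <- R4 - (-145/12)*R3:  [     0      0      0  139/6   97/2 ]
Row echelon form:
[ -3      2      5     -5     -1 ]
[  0  -13/3  -34/3   13/3  -10/3 ]
[  0      0  12/13      2  54/13 ]
[  0      0      0  139/6   97/2 ]
Nonzero rows / pivot columns: 4

rank(A) = 4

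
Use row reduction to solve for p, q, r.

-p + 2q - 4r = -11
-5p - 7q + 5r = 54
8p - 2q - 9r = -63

(-5, -2, 3)

Forward elimination on [A|b]:
R2 <- R2 - (5)*R1:  [   0  -17   25  109 ]
R3 <- R3 - (-8)*R1:  [    0    14   -41  -151 ]
R3 <- R3 - (-14/17)*R2:  [        0         0   -347/17  -1041/17 ]
Row echelon form:
[ -1    2       -4  |       -11 ]
[  0  -17       25  |       109 ]
[  0    0  -347/17  |  -1041/17 ]
Back-substitution:
r = (-1041/17) / (-347/17) = 3
q = (109 - (25)*(3)) / -17 = -2
p = (-11 - (2)*(-2) - (-4)*(3)) / -1 = -5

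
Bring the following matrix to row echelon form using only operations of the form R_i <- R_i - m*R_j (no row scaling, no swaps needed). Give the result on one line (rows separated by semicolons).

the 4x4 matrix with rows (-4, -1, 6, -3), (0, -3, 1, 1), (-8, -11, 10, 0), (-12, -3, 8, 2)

Forward elimination:
R3 <- R3 - (2)*R1:  [  0  -9  -2   6 ]
R4 <- R4 - (3)*R1:  [   0    0  -10   11 ]
R3 <- R3 - (3)*R2:  [  0   0  -5   3 ]
R4 <- R4 - (2)*R3:  [ 0  0  0  5 ]
Row echelon form:
[ -4  -1   6  -3 ]
[  0  -3   1   1 ]
[  0   0  -5   3 ]
[  0   0   0   5 ]

REF = [-4 -1 6 -3; 0 -3 1 1; 0 0 -5 3; 0 0 0 5]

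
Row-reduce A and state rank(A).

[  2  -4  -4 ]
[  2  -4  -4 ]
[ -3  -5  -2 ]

Row reduction:
R2 <- R2 - (1)*R1:  [ 0  0  0 ]
R3 <- R3 - (-3/2)*R1:  [   0  -11   -8 ]
R2 <-> R3   (pivot in column 2 was zero)
[ 2   -4  -4 ]
[ 0  -11  -8 ]
[ 0    0   0 ]
Row echelon form:
[ 2   -4  -4 ]
[ 0  -11  -8 ]
[ 0    0   0 ]
Nonzero rows / pivot columns: 2

rank(A) = 2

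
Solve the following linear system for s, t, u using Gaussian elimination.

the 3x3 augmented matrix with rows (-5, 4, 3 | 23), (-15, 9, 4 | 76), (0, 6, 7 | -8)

Forward elimination on [A|b]:
R2 <- R2 - (3)*R1:  [  0  -3  -5   7 ]
R3 <- R3 - (-2)*R2:  [  0   0  -3   6 ]
Row echelon form:
[ -5   4   3  |  23 ]
[  0  -3  -5  |   7 ]
[  0   0  -3  |   6 ]
Back-substitution:
u = (6) / -3 = -2
t = (7 - (-5)*(-2)) / -3 = 1
s = (23 - (4)*(1) - (3)*(-2)) / -5 = -5

(-5, 1, -2)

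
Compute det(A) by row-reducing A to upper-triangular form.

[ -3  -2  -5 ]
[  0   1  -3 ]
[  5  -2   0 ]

det(A) = 73

Forward elimination:
R3 <- R3 - (-5/3)*R1:  [     0  -16/3  -25/3 ]
R3 <- R3 - (-16/3)*R2:  [     0      0  -73/3 ]
Upper-triangular form:
[ -3  -2     -5 ]
[  0   1     -3 ]
[  0   0  -73/3 ]
det(A) = (-1)^0 * (-3) * (1) * (-73/3) = 73  (0 row swaps -> sign +1)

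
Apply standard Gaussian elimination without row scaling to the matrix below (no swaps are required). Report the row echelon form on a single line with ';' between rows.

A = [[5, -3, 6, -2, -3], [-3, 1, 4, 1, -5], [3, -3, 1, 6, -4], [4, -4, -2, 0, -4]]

REF = [5 -3 6 -2 -3; 0 -4/5 38/5 -1/5 -34/5; 0 0 -14 15/2 8; 0 0 0 -137/14 -4/7]

Forward elimination:
R2 <- R2 - (-3/5)*R1:  [     0   -4/5   38/5   -1/5  -34/5 ]
R3 <- R3 - (3/5)*R1:  [     0   -6/5  -13/5   36/5  -11/5 ]
R4 <- R4 - (4/5)*R1:  [     0   -8/5  -34/5    8/5   -8/5 ]
R3 <- R3 - (3/2)*R2:  [    0     0   -14  15/2     8 ]
R4 <- R4 - (2)*R2:  [   0    0  -22    2   12 ]
R4 <- R4 - (11/7)*R3:  [       0        0        0  -137/14     -4/7 ]
Row echelon form:
[ 5    -3     6       -2     -3 ]
[ 0  -4/5  38/5     -1/5  -34/5 ]
[ 0     0   -14     15/2      8 ]
[ 0     0     0  -137/14   -4/7 ]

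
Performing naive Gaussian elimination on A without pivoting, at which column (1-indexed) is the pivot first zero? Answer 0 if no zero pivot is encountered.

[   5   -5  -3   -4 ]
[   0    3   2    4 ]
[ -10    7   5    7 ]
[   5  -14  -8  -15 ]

Naive forward elimination:
R3 <- R3 - (-2)*R1:  [  0  -3  -1  -1 ]
R4 <- R4 - (1)*R1:  [   0   -9   -5  -11 ]
R3 <- R3 - (-1)*R2:  [ 0  0  1  3 ]
R4 <- R4 - (-3)*R2:  [ 0  0  1  1 ]
R4 <- R4 - (1)*R3:  [  0   0   0  -2 ]
All pivots nonzero; naive elimination completes without hitting a zero pivot.

first zero-pivot column = 0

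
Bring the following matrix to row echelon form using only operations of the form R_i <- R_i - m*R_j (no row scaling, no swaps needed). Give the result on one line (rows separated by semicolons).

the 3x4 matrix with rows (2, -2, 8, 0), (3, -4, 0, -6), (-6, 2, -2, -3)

Forward elimination:
R2 <- R2 - (3/2)*R1:  [   0   -1  -12   -6 ]
R3 <- R3 - (-3)*R1:  [  0  -4  22  -3 ]
R3 <- R3 - (4)*R2:  [  0   0  70  21 ]
Row echelon form:
[ 2  -2    8   0 ]
[ 0  -1  -12  -6 ]
[ 0   0   70  21 ]

REF = [2 -2 8 0; 0 -1 -12 -6; 0 0 70 21]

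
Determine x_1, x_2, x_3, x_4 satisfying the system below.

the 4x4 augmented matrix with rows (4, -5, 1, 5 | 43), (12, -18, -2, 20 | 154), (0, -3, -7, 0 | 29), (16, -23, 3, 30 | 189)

Forward elimination on [A|b]:
R2 <- R2 - (3)*R1:  [  0  -3  -5   5  25 ]
R4 <- R4 - (4)*R1:  [  0  -3  -1  10  17 ]
R3 <- R3 - (1)*R2:  [  0   0  -2  -5   4 ]
R4 <- R4 - (1)*R2:  [  0   0   4   5  -8 ]
R4 <- R4 - (-2)*R3:  [  0   0   0  -5   0 ]
Row echelon form:
[ 4  -5   1   5  |  43 ]
[ 0  -3  -5   5  |  25 ]
[ 0   0  -2  -5  |   4 ]
[ 0   0   0  -5  |   0 ]
Back-substitution:
x_4 = (0) / -5 = 0
x_3 = (4 - (-5)*(0)) / -2 = -2
x_2 = (25 - (-5)*(-2) - (5)*(0)) / -3 = -5
x_1 = (43 - (-5)*(-5) - (1)*(-2) - (5)*(0)) / 4 = 5

(5, -5, -2, 0)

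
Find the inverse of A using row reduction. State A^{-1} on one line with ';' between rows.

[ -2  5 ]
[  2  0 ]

Gauss-Jordan on [A | I]:
R1 <- (1/-2)*R1:  [    1  -5/2  |  -1/2     0 ]
R2 <- R2 - (2)*R1:  [ 0  5  |  1  1 ]
R2 <- (1/5)*R2:  [   0    1  |  1/5  1/5 ]
R1 <- R1 - (-5/2)*R2:  [   1    0  |    0  1/2 ]
Right block of [I | A^{-1}] is the inverse:
[   0  1/2 ]
[ 1/5  1/5 ]

inverse = [0 1/2; 1/5 1/5]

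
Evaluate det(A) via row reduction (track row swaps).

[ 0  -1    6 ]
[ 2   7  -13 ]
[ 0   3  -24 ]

det(A) = -12

Forward elimination:
R1 <-> R2   (pivot in column 1 was zero)
[ 2   7  -13 ]
[ 0  -1    6 ]
[ 0   3  -24 ]
R3 <- R3 - (-3)*R2:  [  0   0  -6 ]
Upper-triangular form:
[ 2   7  -13 ]
[ 0  -1    6 ]
[ 0   0   -6 ]
det(A) = (-1)^1 * (2) * (-1) * (-6) = -12  (1 row swap -> sign -1)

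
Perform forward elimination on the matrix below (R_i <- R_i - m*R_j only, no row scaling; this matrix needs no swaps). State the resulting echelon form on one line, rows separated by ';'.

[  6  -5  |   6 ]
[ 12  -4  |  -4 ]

Forward elimination:
R2 <- R2 - (2)*R1:  [   0    6  -16 ]
Row echelon form:
[ 6  -5  |    6 ]
[ 0   6  |  -16 ]

REF = [6 -5 6; 0 6 -16]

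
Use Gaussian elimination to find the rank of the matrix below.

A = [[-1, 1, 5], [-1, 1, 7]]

rank(A) = 2

Row reduction:
R2 <- R2 - (1)*R1:  [ 0  0  2 ]
Row echelon form:
[ -1  1  5 ]
[  0  0  2 ]
Nonzero rows / pivot columns: 2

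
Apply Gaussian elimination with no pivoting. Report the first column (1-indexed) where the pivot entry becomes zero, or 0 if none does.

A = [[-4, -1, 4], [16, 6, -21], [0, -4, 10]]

first zero-pivot column = 3

Naive forward elimination:
R2 <- R2 - (-4)*R1:  [  0   2  -5 ]
R3 <- R3 - (-2)*R2:  [ 0  0  0 ]
Matrix at this point:
[ -4  -1   4 ]
[  0   2  -5 ]
[  0   0   0 ]
Pivot entry (3,3) in the last row is zero and there are no rows below to swap with -> zero pivot in column 3 (A is singular).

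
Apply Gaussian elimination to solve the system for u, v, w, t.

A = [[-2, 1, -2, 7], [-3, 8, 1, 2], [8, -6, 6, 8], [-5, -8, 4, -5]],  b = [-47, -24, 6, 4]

Forward elimination on [A|b]:
R2 <- R2 - (3/2)*R1:  [     0   13/2      4  -17/2   93/2 ]
R3 <- R3 - (-4)*R1:  [    0    -2    -2    36  -182 ]
R4 <- R4 - (5/2)*R1:  [     0  -21/2      9  -45/2  243/2 ]
R3 <- R3 - (-4/13)*R2:  [        0         0    -10/13    434/13  -2180/13 ]
R4 <- R4 - (-21/13)*R2:  [       0        0   201/13  -471/13  2556/13 ]
R4 <- R4 - (-201/10)*R3:  [      0       0       0  3174/5   -3174 ]
Row echelon form:
[ -2     1      -2       7  |       -47 ]
[  0  13/2       4   -17/2  |      93/2 ]
[  0     0  -10/13  434/13  |  -2180/13 ]
[  0     0       0  3174/5  |     -3174 ]
Back-substitution:
t = (-3174) / (3174/5) = -5
w = (-2180/13 - (434/13)*(-5)) / (-10/13) = 1
v = (93/2 - (4)*(1) - (-17/2)*(-5)) / (13/2) = 0
u = (-47 - (1)*(0) - (-2)*(1) - (7)*(-5)) / -2 = 5

(5, 0, 1, -5)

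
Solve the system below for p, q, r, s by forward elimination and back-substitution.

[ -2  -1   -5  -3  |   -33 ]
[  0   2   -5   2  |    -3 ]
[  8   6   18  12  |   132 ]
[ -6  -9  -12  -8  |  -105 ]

(3, 3, 3, 3)

Forward elimination on [A|b]:
R3 <- R3 - (-4)*R1:  [  0   2  -2   0   0 ]
R4 <- R4 - (3)*R1:  [  0  -6   3   1  -6 ]
R3 <- R3 - (1)*R2:  [  0   0   3  -2   3 ]
R4 <- R4 - (-3)*R2:  [   0    0  -12    7  -15 ]
R4 <- R4 - (-4)*R3:  [  0   0   0  -1  -3 ]
Row echelon form:
[ -2  -1  -5  -3  |  -33 ]
[  0   2  -5   2  |   -3 ]
[  0   0   3  -2  |    3 ]
[  0   0   0  -1  |   -3 ]
Back-substitution:
s = (-3) / -1 = 3
r = (3 - (-2)*(3)) / 3 = 3
q = (-3 - (-5)*(3) - (2)*(3)) / 2 = 3
p = (-33 - (-1)*(3) - (-5)*(3) - (-3)*(3)) / -2 = 3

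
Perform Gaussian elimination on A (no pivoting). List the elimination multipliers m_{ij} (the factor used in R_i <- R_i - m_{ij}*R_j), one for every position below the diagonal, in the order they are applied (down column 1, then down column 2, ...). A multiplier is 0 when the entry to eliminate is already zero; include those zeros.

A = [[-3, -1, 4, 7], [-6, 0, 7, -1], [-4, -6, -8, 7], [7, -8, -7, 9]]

Forward elimination:
R2 <- R2 - (2)*R1:  [   0    2   -1  -15 ]
R3 <- R3 - (4/3)*R1:  [     0  -14/3  -40/3   -7/3 ]
R4 <- R4 - (-7/3)*R1:  [     0  -31/3    7/3   76/3 ]
R3 <- R3 - (-7/3)*R2:  [      0       0   -47/3  -112/3 ]
R4 <- R4 - (-31/6)*R2:  [      0       0   -17/6  -313/6 ]
R4 <- R4 - (17/94)*R3:  [        0         0         0  -4269/94 ]
Multipliers (in order of application): m_{21} = 2, m_{31} = 4/3, m_{41} = -7/3, m_{32} = -7/3, m_{42} = -31/6, m_{43} = 17/94

multipliers: 2, 4/3, -7/3, -7/3, -31/6, 17/94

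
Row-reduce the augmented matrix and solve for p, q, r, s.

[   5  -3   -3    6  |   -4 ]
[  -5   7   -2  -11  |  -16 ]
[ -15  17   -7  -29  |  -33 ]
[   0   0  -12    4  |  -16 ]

(-2, -5, 1, -1)

Forward elimination on [A|b]:
R2 <- R2 - (-1)*R1:  [   0    4   -5   -5  -20 ]
R3 <- R3 - (-3)*R1:  [   0    8  -16  -11  -45 ]
R3 <- R3 - (2)*R2:  [  0   0  -6  -1  -5 ]
R4 <- R4 - (2)*R3:  [  0   0   0   6  -6 ]
Row echelon form:
[ 5  -3  -3   6  |   -4 ]
[ 0   4  -5  -5  |  -20 ]
[ 0   0  -6  -1  |   -5 ]
[ 0   0   0   6  |   -6 ]
Back-substitution:
s = (-6) / 6 = -1
r = (-5 - (-1)*(-1)) / -6 = 1
q = (-20 - (-5)*(1) - (-5)*(-1)) / 4 = -5
p = (-4 - (-3)*(-5) - (-3)*(1) - (6)*(-1)) / 5 = -2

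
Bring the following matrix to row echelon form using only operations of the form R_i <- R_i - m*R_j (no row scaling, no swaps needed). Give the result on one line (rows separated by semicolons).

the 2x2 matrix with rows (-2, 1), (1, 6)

Forward elimination:
R2 <- R2 - (-1/2)*R1:  [    0  13/2 ]
Row echelon form:
[ -2     1 ]
[  0  13/2 ]

REF = [-2 1; 0 13/2]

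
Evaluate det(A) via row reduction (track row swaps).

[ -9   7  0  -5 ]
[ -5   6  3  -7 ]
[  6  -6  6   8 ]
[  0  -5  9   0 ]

det(A) = 2112

Forward elimination:
R2 <- R2 - (5/9)*R1:  [     0   19/9      3  -38/9 ]
R3 <- R3 - (-2/3)*R1:  [    0  -4/3     6  14/3 ]
R3 <- R3 - (-12/19)*R2:  [      0       0  150/19       2 ]
R4 <- R4 - (-45/19)*R2:  [      0       0  306/19     -10 ]
R4 <- R4 - (51/25)*R3:  [       0        0        0  -352/25 ]
Upper-triangular form:
[ -9     7       0       -5 ]
[  0  19/9       3    -38/9 ]
[  0     0  150/19        2 ]
[  0     0       0  -352/25 ]
det(A) = (-1)^0 * (-9) * (19/9) * (150/19) * (-352/25) = 2112  (0 row swaps -> sign +1)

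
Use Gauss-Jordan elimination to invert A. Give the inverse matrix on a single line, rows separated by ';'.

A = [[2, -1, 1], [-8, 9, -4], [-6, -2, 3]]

inverse = [19/60 1/60 -1/12; 4/5 1/5 0; 7/6 1/6 1/6]

Gauss-Jordan on [A | I]:
R1 <- (1/2)*R1:  [    1  -1/2   1/2  |   1/2     0     0 ]
R2 <- R2 - (-8)*R1:  [ 0  5  0  |  4  1  0 ]
R3 <- R3 - (-6)*R1:  [  0  -5   6  |   3   0   1 ]
R2 <- (1/5)*R2:  [   0    1    0  |  4/5  1/5    0 ]
R1 <- R1 - (-1/2)*R2:  [    1     0   1/2  |  9/10  1/10     0 ]
R3 <- R3 - (-5)*R2:  [ 0  0  6  |  7  1  1 ]
R3 <- (1/6)*R3:  [   0    0    1  |  7/6  1/6  1/6 ]
R1 <- R1 - (1/2)*R3:  [     1      0      0  |  19/60   1/60  -1/12 ]
Right block of [I | A^{-1}] is the inverse:
[ 19/60  1/60  -1/12 ]
[   4/5   1/5      0 ]
[   7/6   1/6    1/6 ]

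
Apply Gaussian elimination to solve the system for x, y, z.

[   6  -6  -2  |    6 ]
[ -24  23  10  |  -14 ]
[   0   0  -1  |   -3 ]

(-2, -4, 3)

Forward elimination on [A|b]:
R2 <- R2 - (-4)*R1:  [  0  -1   2  10 ]
Row echelon form:
[ 6  -6  -2  |   6 ]
[ 0  -1   2  |  10 ]
[ 0   0  -1  |  -3 ]
Back-substitution:
z = (-3) / -1 = 3
y = (10 - (2)*(3)) / -1 = -4
x = (6 - (-6)*(-4) - (-2)*(3)) / 6 = -2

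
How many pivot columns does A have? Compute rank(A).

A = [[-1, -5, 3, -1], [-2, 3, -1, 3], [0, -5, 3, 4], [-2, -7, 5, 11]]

Row reduction:
R2 <- R2 - (2)*R1:  [  0  13  -7   5 ]
R4 <- R4 - (2)*R1:  [  0   3  -1  13 ]
R3 <- R3 - (-5/13)*R2:  [     0      0   4/13  77/13 ]
R4 <- R4 - (3/13)*R2:  [      0       0    8/13  154/13 ]
R4 <- R4 - (2)*R3:  [ 0  0  0  0 ]
Row echelon form:
[ -1  -5     3     -1 ]
[  0  13    -7      5 ]
[  0   0  4/13  77/13 ]
[  0   0     0      0 ]
Nonzero rows / pivot columns: 3

rank(A) = 3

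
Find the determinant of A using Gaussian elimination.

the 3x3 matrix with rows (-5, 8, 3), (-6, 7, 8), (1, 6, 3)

det(A) = 214

Forward elimination:
R2 <- R2 - (6/5)*R1:  [     0  -13/5   22/5 ]
R3 <- R3 - (-1/5)*R1:  [    0  38/5  18/5 ]
R3 <- R3 - (-38/13)*R2:  [      0       0  214/13 ]
Upper-triangular form:
[ -5      8       3 ]
[  0  -13/5    22/5 ]
[  0      0  214/13 ]
det(A) = (-1)^0 * (-5) * (-13/5) * (214/13) = 214  (0 row swaps -> sign +1)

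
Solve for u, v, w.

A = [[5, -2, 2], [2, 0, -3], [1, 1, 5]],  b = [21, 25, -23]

Forward elimination on [A|b]:
R2 <- R2 - (2/5)*R1:  [     0    4/5  -19/5   83/5 ]
R3 <- R3 - (1/5)*R1:  [      0     7/5    23/5  -136/5 ]
R3 <- R3 - (7/4)*R2:  [      0       0    45/4  -225/4 ]
Row echelon form:
[ 5   -2      2  |      21 ]
[ 0  4/5  -19/5  |    83/5 ]
[ 0    0   45/4  |  -225/4 ]
Back-substitution:
w = (-225/4) / (45/4) = -5
v = (83/5 - (-19/5)*(-5)) / (4/5) = -3
u = (21 - (-2)*(-3) - (2)*(-5)) / 5 = 5

(5, -3, -5)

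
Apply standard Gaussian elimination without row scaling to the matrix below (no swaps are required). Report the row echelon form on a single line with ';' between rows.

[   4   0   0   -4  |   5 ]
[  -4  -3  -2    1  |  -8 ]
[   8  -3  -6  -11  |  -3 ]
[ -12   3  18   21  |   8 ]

Forward elimination:
R2 <- R2 - (-1)*R1:  [  0  -3  -2  -3  -3 ]
R3 <- R3 - (2)*R1:  [   0   -3   -6   -3  -13 ]
R4 <- R4 - (-3)*R1:  [  0   3  18   9  23 ]
R3 <- R3 - (1)*R2:  [   0    0   -4    0  -10 ]
R4 <- R4 - (-1)*R2:  [  0   0  16   6  20 ]
R4 <- R4 - (-4)*R3:  [   0    0    0    6  -20 ]
Row echelon form:
[ 4   0   0  -4  |    5 ]
[ 0  -3  -2  -3  |   -3 ]
[ 0   0  -4   0  |  -10 ]
[ 0   0   0   6  |  -20 ]

REF = [4 0 0 -4 5; 0 -3 -2 -3 -3; 0 0 -4 0 -10; 0 0 0 6 -20]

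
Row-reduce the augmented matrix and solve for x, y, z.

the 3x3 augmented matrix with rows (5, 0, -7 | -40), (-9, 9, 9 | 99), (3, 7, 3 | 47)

Forward elimination on [A|b]:
R2 <- R2 - (-9/5)*R1:  [     0      9  -18/5     27 ]
R3 <- R3 - (3/5)*R1:  [    0     7  36/5    71 ]
R3 <- R3 - (7/9)*R2:  [  0   0  10  50 ]
Row echelon form:
[ 5  0     -7  |  -40 ]
[ 0  9  -18/5  |   27 ]
[ 0  0     10  |   50 ]
Back-substitution:
z = (50) / 10 = 5
y = (27 - (-18/5)*(5)) / 9 = 5
x = (-40 - (-7)*(5)) / 5 = -1

(-1, 5, 5)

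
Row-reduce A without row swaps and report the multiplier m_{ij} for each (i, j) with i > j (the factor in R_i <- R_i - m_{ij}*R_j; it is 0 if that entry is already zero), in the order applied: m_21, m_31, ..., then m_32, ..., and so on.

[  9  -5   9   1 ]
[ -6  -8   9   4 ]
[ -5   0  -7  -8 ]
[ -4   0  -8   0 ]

multipliers: -2/3, -5/9, -4/9, 25/102, 10/51, 236/193

Forward elimination:
R2 <- R2 - (-2/3)*R1:  [     0  -34/3     15   14/3 ]
R3 <- R3 - (-5/9)*R1:  [     0  -25/9     -2  -67/9 ]
R4 <- R4 - (-4/9)*R1:  [     0  -20/9     -4    4/9 ]
R3 <- R3 - (25/102)*R2:  [       0        0  -193/34  -146/17 ]
R4 <- R4 - (10/51)*R2:  [       0        0  -118/17    -8/17 ]
R4 <- R4 - (236/193)*R3:  [        0         0         0  1936/193 ]
Multipliers (in order of application): m_{21} = -2/3, m_{31} = -5/9, m_{41} = -4/9, m_{32} = 25/102, m_{42} = 10/51, m_{43} = 236/193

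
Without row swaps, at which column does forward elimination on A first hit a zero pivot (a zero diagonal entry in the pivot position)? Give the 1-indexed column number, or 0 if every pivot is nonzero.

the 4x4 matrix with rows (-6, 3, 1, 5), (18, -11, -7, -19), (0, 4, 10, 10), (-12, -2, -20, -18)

first zero-pivot column = 0

Naive forward elimination:
R2 <- R2 - (-3)*R1:  [  0  -2  -4  -4 ]
R4 <- R4 - (2)*R1:  [   0   -8  -22  -28 ]
R3 <- R3 - (-2)*R2:  [ 0  0  2  2 ]
R4 <- R4 - (4)*R2:  [   0    0   -6  -12 ]
R4 <- R4 - (-3)*R3:  [  0   0   0  -6 ]
All pivots nonzero; naive elimination completes without hitting a zero pivot.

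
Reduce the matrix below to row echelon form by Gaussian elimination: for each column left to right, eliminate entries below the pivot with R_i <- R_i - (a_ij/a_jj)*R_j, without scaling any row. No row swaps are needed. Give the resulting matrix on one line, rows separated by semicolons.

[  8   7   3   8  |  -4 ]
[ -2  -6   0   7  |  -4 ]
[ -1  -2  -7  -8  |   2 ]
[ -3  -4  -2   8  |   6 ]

REF = [8 7 3 8 -4; 0 -17/4 3/4 9 -5; 0 0 -116/17 -319/34 48/17; 0 0 0 77/8 164/29]

Forward elimination:
R2 <- R2 - (-1/4)*R1:  [     0  -17/4    3/4      9     -5 ]
R3 <- R3 - (-1/8)*R1:  [     0   -9/8  -53/8     -7    3/2 ]
R4 <- R4 - (-3/8)*R1:  [     0  -11/8   -7/8     11    9/2 ]
R3 <- R3 - (9/34)*R2:  [       0        0  -116/17  -319/34    48/17 ]
R4 <- R4 - (11/34)*R2:  [      0       0  -19/17  275/34  104/17 ]
R4 <- R4 - (19/116)*R3:  [      0       0       0    77/8  164/29 ]
Row echelon form:
[ 8      7        3        8  |      -4 ]
[ 0  -17/4      3/4        9  |      -5 ]
[ 0      0  -116/17  -319/34  |   48/17 ]
[ 0      0        0     77/8  |  164/29 ]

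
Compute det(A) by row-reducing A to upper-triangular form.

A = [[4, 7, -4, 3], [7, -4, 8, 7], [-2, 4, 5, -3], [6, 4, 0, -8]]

det(A) = 8514

Forward elimination:
R2 <- R2 - (7/4)*R1:  [     0  -65/4     15    7/4 ]
R3 <- R3 - (-1/2)*R1:  [    0  15/2     3  -3/2 ]
R4 <- R4 - (3/2)*R1:  [     0  -13/2      6  -25/2 ]
R3 <- R3 - (-6/13)*R2:  [      0       0  129/13   -9/13 ]
R4 <- R4 - (2/5)*R2:  [     0      0      0  -66/5 ]
Upper-triangular form:
[ 4      7      -4      3 ]
[ 0  -65/4      15    7/4 ]
[ 0      0  129/13  -9/13 ]
[ 0      0       0  -66/5 ]
det(A) = (-1)^0 * (4) * (-65/4) * (129/13) * (-66/5) = 8514  (0 row swaps -> sign +1)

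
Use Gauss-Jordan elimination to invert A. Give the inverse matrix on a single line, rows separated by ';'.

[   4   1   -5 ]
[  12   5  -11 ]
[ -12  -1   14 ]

inverse = [-59/40 9/40 -7/20; 9/10 1/10 2/5; -6/5 1/5 -1/5]

Gauss-Jordan on [A | I]:
R1 <- (1/4)*R1:  [    1   1/4  -5/4  |   1/4     0     0 ]
R2 <- R2 - (12)*R1:  [  0   2   4  |  -3   1   0 ]
R3 <- R3 - (-12)*R1:  [  0   2  -1  |   3   0   1 ]
R2 <- (1/2)*R2:  [    0     1     2  |  -3/2   1/2     0 ]
R1 <- R1 - (1/4)*R2:  [    1     0  -7/4  |   5/8  -1/8     0 ]
R3 <- R3 - (2)*R2:  [  0   0  -5  |   6  -1   1 ]
R3 <- (1/-5)*R3:  [    0     0     1  |  -6/5   1/5  -1/5 ]
R1 <- R1 - (-7/4)*R3:  [      1       0       0  |  -59/40    9/40   -7/20 ]
R2 <- R2 - (2)*R3:  [    0     1     0  |  9/10  1/10   2/5 ]
Right block of [I | A^{-1}] is the inverse:
[ -59/40  9/40  -7/20 ]
[   9/10  1/10    2/5 ]
[   -6/5   1/5   -1/5 ]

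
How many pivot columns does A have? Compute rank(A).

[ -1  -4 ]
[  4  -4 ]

Row reduction:
R2 <- R2 - (-4)*R1:  [   0  -20 ]
Row echelon form:
[ -1   -4 ]
[  0  -20 ]
Nonzero rows / pivot columns: 2

rank(A) = 2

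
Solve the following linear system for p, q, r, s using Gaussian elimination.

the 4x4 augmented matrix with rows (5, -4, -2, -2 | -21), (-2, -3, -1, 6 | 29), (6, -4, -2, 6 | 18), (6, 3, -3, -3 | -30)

Forward elimination on [A|b]:
R2 <- R2 - (-2/5)*R1:  [     0  -23/5   -9/5   26/5  103/5 ]
R3 <- R3 - (6/5)*R1:  [     0    4/5    2/5   42/5  216/5 ]
R4 <- R4 - (6/5)*R1:  [     0   39/5   -3/5   -3/5  -24/5 ]
R3 <- R3 - (-4/23)*R2:  [       0        0     2/23   214/23  1076/23 ]
R4 <- R4 - (-39/23)*R2:  [      0       0  -84/23  189/23  693/23 ]
R4 <- R4 - (-42)*R3:  [    0     0     0   399  1995 ]
Row echelon form:
[ 5     -4    -2      -2  |      -21 ]
[ 0  -23/5  -9/5    26/5  |    103/5 ]
[ 0      0  2/23  214/23  |  1076/23 ]
[ 0      0     0     399  |     1995 ]
Back-substitution:
s = (1995) / 399 = 5
r = (1076/23 - (214/23)*(5)) / (2/23) = 3
q = (103/5 - (-9/5)*(3) - (26/5)*(5)) / (-23/5) = 0
p = (-21 - (-4)*(0) - (-2)*(3) - (-2)*(5)) / 5 = -1

(-1, 0, 3, 5)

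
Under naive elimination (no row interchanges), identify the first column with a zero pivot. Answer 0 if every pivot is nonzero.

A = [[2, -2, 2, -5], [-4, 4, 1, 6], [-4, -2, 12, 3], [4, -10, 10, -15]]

first zero-pivot column = 2

Naive forward elimination:
R2 <- R2 - (-2)*R1:  [  0   0   5  -4 ]
R3 <- R3 - (-2)*R1:  [  0  -6  16  -7 ]
R4 <- R4 - (2)*R1:  [  0  -6   6  -5 ]
Matrix at this point:
[ 2  -2   2  -5 ]
[ 0   0   5  -4 ]
[ 0  -6  16  -7 ]
[ 0  -6   6  -5 ]
Pivot entry (2,2) is zero but row 3 has -6 in column 2 -> naive elimination stops; a row interchange (e.g. R2 <-> R3) would be required here.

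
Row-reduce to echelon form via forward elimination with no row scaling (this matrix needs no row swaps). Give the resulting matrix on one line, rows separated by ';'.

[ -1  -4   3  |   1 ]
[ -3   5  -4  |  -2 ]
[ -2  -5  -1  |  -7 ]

Forward elimination:
R2 <- R2 - (3)*R1:  [   0   17  -13   -5 ]
R3 <- R3 - (2)*R1:  [  0   3  -7  -9 ]
R3 <- R3 - (3/17)*R2:  [       0        0   -80/17  -138/17 ]
Row echelon form:
[ -1  -4       3  |        1 ]
[  0  17     -13  |       -5 ]
[  0   0  -80/17  |  -138/17 ]

REF = [-1 -4 3 1; 0 17 -13 -5; 0 0 -80/17 -138/17]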